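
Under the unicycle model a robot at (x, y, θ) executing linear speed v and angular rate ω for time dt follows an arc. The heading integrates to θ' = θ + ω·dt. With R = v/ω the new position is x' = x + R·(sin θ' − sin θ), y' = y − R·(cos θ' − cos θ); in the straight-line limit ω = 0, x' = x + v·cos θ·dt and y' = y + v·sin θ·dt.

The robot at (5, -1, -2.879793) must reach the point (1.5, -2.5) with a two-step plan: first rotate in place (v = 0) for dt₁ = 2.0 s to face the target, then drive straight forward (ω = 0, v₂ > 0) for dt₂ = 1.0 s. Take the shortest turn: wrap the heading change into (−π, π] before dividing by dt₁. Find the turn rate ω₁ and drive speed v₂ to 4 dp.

ω₁ = 0.0715, v₂ = 3.8079

heading to target = atan2(-2.5−-1, 1.5−5) = -2.7367
Δθ = wrap(-2.7367 − -2.8798) = 0.1431; ω₁ = Δθ/dt₁ = 0.0715
distance = √((1.5−5)² + (-2.5−-1)²) = 3.8079; v₂ = distance/dt₂ = 3.8079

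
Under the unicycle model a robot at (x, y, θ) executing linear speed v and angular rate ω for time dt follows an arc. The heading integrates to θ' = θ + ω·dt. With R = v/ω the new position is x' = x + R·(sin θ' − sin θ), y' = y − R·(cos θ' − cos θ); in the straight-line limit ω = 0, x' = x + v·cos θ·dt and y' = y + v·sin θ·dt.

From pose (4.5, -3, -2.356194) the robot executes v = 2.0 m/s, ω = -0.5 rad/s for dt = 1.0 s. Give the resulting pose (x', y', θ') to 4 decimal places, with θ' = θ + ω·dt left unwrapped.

θ' = -2.3562 + -0.5·1.0 = -2.8562
R = v/ω = 2.0/-0.5 = -4.0000
x' = 4.5 + -4.0000·(sin -2.8562 − sin -2.3562) = 2.7977
y' = -3 − -4.0000·(cos -2.8562 − cos -2.3562) = -4.0098

(2.7977, -4.0098, -2.8562)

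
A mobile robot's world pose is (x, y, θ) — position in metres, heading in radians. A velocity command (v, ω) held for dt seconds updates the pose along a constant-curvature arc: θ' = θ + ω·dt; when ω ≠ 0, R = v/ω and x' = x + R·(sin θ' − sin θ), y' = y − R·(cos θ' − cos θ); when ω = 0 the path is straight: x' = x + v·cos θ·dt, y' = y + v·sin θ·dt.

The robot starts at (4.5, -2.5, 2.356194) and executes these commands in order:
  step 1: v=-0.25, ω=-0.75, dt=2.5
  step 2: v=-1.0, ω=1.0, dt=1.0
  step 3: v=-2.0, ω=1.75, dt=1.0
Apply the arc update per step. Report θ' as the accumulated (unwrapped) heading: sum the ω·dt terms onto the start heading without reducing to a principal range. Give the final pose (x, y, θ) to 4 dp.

step 1: θ'=0.4812 (R=0.3333) → pose (4.4186, -3.0312, 0.4812)
step 2: θ'=1.4812 (R=-1.0000) → pose (3.8854, -3.8281, 1.4812)
step 3: θ'=3.2312 (R=-1.1429) → pose (5.1260, -5.0687, 3.2312)

(5.1260, -5.0687, 3.2312)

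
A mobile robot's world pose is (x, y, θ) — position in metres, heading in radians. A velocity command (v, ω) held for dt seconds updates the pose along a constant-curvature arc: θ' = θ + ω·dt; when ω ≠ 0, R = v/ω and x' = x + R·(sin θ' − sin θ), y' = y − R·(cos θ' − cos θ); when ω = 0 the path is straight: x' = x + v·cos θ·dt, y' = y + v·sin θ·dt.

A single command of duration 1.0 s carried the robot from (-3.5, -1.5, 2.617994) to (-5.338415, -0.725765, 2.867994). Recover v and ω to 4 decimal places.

v = 2.0000, ω = 0.2500

Δθ = 2.867994 − 2.617994 = 0.250000
ω = Δθ/dt = 0.250000/1.0 = 0.2500
R = Δx/(sin θ' − sin θ) = 8.0000
v = R·ω = 8.0000·0.2500 = 2.0000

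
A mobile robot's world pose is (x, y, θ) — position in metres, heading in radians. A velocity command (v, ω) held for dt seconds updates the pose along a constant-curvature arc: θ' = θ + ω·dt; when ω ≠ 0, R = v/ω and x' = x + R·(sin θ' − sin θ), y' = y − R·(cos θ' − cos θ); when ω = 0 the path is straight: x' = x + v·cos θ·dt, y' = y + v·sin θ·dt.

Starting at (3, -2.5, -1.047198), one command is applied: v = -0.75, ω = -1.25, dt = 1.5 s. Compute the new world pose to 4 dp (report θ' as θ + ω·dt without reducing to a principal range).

θ' = -1.0472 + -1.25·1.5 = -2.9222
R = v/ω = -0.75/-1.25 = 0.6000
x' = 3 + 0.6000·(sin -2.9222 − sin -1.0472) = 3.3890
y' = -2.5 − 0.6000·(cos -2.9222 − cos -1.0472) = -1.6144

(3.3890, -1.6144, -2.9222)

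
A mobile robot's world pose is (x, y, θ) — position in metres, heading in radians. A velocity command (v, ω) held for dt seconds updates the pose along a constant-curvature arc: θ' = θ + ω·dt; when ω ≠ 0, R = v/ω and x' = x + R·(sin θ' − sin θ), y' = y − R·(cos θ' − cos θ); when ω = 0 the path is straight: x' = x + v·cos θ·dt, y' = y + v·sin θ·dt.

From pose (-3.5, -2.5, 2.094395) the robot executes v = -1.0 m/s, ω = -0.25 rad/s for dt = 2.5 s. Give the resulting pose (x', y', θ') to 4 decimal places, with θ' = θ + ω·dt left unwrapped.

θ' = 2.0944 + -0.25·2.5 = 1.4694
R = v/ω = -1.0/-0.25 = 4.0000
x' = -3.5 + 4.0000·(sin 1.4694 − sin 2.0944) = -2.9846
y' = -2.5 − 4.0000·(cos 1.4694 − cos 2.0944) = -4.9049

(-2.9846, -4.9049, 1.4694)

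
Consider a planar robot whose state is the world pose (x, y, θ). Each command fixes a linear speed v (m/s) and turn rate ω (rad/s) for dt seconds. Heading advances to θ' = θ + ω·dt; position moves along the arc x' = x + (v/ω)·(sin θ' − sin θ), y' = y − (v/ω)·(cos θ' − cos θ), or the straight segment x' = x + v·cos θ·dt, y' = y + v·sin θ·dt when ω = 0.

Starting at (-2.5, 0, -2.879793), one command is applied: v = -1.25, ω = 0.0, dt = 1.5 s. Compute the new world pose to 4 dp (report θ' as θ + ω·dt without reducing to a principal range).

θ' = -2.8798 + 0.0·1.5 = -2.8798
ω = 0 → straight: x' = -2.5 + -1.25·cos(-2.8798)·1.5 = -0.6889
y' = 0 + -1.25·sin(-2.8798)·1.5 = 0.4853

(-0.6889, 0.4853, -2.8798)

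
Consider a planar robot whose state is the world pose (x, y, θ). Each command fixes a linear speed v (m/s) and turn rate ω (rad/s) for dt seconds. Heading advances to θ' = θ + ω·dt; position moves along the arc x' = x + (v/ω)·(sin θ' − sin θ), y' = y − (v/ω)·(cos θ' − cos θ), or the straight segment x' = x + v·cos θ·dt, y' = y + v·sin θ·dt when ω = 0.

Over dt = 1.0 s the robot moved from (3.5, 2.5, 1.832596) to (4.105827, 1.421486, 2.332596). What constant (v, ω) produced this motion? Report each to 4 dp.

v = -1.2500, ω = 0.5000

Δθ = 2.332596 − 1.832596 = 0.500000
ω = Δθ/dt = 0.500000/1.0 = 0.5000
R = −Δy/(cos θ' − cos θ) = -2.5000
v = R·ω = -2.5000·0.5000 = -1.2500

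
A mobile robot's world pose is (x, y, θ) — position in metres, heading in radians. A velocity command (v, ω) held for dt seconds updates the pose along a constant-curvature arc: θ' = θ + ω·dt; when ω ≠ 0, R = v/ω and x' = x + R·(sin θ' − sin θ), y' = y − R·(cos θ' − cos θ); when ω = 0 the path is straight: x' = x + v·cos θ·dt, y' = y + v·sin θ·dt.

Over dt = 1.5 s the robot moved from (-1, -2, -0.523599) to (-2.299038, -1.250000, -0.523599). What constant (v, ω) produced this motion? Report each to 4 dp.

v = -1.0000, ω = 0.0000

Δθ = -0.523599 − -0.523599 = 0.000000
ω = Δθ/dt = 0.000000/1.5 = 0.0000
ω = 0 → v = (Δx·cos θ + Δy·sin θ)/dt = -1.0000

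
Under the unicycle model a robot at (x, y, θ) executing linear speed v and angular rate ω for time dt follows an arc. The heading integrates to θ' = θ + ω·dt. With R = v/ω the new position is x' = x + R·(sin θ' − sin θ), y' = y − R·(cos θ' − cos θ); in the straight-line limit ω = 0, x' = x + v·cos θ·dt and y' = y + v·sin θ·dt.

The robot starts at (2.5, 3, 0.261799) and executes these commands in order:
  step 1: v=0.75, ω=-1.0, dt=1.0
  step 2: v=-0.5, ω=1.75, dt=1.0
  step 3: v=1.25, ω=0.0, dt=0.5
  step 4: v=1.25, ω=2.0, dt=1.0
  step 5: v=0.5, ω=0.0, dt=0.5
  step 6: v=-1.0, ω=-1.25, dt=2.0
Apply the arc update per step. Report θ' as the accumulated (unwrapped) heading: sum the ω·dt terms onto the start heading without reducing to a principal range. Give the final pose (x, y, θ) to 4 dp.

(2.6872, 2.7932, 0.5118)

step 1: θ'=-0.7382 (R=-0.7500) → pose (3.1988, 2.8303, -0.7382)
step 2: θ'=1.0118 (R=-0.2857) → pose (2.7643, 2.7705, 1.0118)
step 3: θ'=1.0118 (straight) → pose (3.0958, 3.3004, 1.0118)
step 4: θ'=3.0118 (R=0.6250) → pose (2.6468, 4.2516, 3.0118)
step 5: θ'=3.0118 (straight) → pose (2.3989, 4.2839, 3.0118)
step 6: θ'=0.5118 (R=0.8000) → pose (2.6872, 2.7932, 0.5118)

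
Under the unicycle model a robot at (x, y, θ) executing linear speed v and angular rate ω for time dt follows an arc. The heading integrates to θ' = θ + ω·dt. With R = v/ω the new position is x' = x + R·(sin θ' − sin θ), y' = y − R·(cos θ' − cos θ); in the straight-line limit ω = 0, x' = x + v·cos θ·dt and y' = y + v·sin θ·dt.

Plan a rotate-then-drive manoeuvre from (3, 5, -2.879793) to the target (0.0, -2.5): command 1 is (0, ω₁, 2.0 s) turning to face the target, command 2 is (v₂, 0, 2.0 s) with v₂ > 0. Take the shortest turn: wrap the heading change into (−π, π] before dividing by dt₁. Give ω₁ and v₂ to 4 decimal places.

ω₁ = 0.4642, v₂ = 4.0389

heading to target = atan2(-2.5−5, 0−3) = -1.9513
Δθ = wrap(-1.9513 − -2.8798) = 0.9285; ω₁ = Δθ/dt₁ = 0.4642
distance = √((0−3)² + (-2.5−5)²) = 8.0777; v₂ = distance/dt₂ = 4.0389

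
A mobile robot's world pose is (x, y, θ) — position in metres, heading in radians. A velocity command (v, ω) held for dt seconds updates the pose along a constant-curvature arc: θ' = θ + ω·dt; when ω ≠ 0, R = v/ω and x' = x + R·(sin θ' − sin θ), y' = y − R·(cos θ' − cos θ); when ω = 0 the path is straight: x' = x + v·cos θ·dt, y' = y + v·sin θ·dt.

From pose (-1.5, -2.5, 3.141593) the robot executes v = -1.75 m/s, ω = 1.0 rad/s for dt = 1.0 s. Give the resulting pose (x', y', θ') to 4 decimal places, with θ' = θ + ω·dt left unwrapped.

θ' = 3.1416 + 1.0·1.0 = 4.1416
R = v/ω = -1.75/1.0 = -1.7500
x' = -1.5 + -1.7500·(sin 4.1416 − sin 3.1416) = -0.0274
y' = -2.5 − -1.7500·(cos 4.1416 − cos 3.1416) = -1.6955

(-0.0274, -1.6955, 4.1416)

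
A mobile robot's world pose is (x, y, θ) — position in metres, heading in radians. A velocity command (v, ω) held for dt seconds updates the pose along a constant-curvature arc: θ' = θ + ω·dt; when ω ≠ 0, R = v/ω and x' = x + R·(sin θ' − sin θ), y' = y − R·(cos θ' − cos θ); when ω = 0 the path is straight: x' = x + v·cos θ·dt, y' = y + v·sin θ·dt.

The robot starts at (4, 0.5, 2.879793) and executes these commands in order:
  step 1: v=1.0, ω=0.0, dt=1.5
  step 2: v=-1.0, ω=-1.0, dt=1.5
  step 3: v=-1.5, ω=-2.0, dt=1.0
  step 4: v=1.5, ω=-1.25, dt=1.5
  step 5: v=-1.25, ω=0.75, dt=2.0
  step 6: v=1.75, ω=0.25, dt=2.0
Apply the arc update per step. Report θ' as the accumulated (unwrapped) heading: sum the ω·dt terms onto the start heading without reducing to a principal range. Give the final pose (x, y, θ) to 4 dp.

(5.0670, -2.7810, -0.4952)

step 1: θ'=2.8798 (straight) → pose (2.5511, 0.8882, 2.8798)
step 2: θ'=1.3798 (R=1.0000) → pose (3.2741, -0.2675, 1.3798)
step 3: θ'=-0.6202 (R=0.7500) → pose (2.1018, -0.7355, -0.6202)
step 4: θ'=-2.4952 (R=-1.2000) → pose (2.1272, -2.6699, -2.4952)
step 5: θ'=-0.9952 (R=-1.6667) → pose (2.5214, -0.4322, -0.9952)
step 6: θ'=-0.4952 (R=7.0000) → pose (5.0670, -2.7810, -0.4952)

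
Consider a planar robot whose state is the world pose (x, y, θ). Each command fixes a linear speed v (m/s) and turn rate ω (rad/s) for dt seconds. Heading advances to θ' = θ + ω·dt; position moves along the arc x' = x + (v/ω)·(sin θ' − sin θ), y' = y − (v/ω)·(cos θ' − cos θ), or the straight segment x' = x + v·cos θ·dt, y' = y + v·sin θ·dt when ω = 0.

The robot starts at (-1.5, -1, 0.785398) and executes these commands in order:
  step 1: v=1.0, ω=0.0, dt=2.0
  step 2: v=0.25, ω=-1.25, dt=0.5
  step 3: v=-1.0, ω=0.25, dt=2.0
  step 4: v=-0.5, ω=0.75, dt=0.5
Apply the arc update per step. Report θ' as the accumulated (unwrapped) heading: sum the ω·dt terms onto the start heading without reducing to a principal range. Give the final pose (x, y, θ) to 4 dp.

step 1: θ'=0.7854 (straight) → pose (-0.0858, 0.4142, 0.7854)
step 2: θ'=0.1604 (R=-0.2000) → pose (0.0237, 0.4702, 0.1604)
step 3: θ'=0.6604 (R=-4.0000) → pose (-1.7912, -0.3194, 0.6604)
step 4: θ'=1.0354 (R=-0.6667) → pose (-1.9556, -0.5058, 1.0354)

(-1.9556, -0.5058, 1.0354)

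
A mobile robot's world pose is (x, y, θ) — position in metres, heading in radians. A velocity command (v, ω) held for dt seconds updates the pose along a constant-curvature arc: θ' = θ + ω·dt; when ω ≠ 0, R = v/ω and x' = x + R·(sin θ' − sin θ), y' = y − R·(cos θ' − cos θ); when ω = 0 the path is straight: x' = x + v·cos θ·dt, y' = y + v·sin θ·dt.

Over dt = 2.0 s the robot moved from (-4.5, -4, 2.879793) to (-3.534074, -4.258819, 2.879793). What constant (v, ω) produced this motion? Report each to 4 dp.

v = -0.5000, ω = 0.0000

Δθ = 2.879793 − 2.879793 = 0.000000
ω = Δθ/dt = 0.000000/2.0 = 0.0000
ω = 0 → v = (Δx·cos θ + Δy·sin θ)/dt = -0.5000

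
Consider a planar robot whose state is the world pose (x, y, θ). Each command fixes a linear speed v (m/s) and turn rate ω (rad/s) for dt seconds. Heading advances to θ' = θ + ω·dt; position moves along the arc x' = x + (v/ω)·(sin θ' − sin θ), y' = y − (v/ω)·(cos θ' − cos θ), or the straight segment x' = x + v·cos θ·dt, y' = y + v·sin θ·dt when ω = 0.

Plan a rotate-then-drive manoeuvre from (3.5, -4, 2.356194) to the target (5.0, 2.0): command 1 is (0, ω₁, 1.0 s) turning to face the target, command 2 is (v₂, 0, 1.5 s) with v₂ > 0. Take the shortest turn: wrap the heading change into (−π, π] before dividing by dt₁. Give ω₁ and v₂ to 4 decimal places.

ω₁ = -1.0304, v₂ = 4.1231

heading to target = atan2(2−-4, 5−3.5) = 1.3258
Δθ = wrap(1.3258 − 2.3562) = -1.0304; ω₁ = Δθ/dt₁ = -1.0304
distance = √((5−3.5)² + (2−-4)²) = 6.1847; v₂ = distance/dt₂ = 4.1231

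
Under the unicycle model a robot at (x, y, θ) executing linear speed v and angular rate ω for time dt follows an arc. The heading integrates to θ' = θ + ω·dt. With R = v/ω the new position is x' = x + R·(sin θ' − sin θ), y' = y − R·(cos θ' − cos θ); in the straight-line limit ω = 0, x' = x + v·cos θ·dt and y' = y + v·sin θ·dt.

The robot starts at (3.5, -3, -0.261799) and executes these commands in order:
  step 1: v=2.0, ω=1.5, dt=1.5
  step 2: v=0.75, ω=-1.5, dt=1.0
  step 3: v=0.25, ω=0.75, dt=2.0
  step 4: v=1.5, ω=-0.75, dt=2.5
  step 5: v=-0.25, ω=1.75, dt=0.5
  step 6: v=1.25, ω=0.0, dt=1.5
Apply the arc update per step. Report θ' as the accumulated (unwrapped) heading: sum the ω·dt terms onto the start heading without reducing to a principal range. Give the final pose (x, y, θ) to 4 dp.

step 1: θ'=1.9882 (R=1.3333) → pose (5.0640, -1.1716, 1.9882)
step 2: θ'=0.4882 (R=-0.5000) → pose (5.2865, -0.5273, 0.4882)
step 3: θ'=1.9882 (R=0.3333) → pose (5.4349, -0.0978, 1.9882)
step 4: θ'=0.1132 (R=-2.0000) → pose (7.0372, 2.7002, 0.1132)
step 5: θ'=0.9882 (R=-0.1429) → pose (6.9341, 2.6369, 0.9882)
step 6: θ'=0.9882 (straight) → pose (7.9657, 4.2026, 0.9882)

(7.9657, 4.2026, 0.9882)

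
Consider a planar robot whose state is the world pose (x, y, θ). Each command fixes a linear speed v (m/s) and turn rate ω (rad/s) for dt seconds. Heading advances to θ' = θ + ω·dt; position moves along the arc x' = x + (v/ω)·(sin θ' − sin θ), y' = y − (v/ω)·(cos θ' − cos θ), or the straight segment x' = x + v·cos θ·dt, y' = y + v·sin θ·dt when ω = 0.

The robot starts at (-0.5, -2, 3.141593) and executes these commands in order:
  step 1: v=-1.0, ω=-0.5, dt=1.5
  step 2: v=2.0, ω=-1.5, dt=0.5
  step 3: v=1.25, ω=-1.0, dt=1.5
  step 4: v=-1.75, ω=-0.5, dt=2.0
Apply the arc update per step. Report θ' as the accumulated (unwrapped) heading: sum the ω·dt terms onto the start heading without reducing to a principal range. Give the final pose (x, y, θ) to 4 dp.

step 1: θ'=2.3916 (R=2.0000) → pose (0.8633, -2.5366, 2.3916)
step 2: θ'=1.6416 (R=-1.3333) → pose (0.4421, -1.6554, 1.6416)
step 3: θ'=0.1416 (R=-1.2500) → pose (1.5126, -0.3294, 0.1416)
step 4: θ'=-0.8584 (R=3.5000) → pose (-1.6301, 0.8478, -0.8584)

(-1.6301, 0.8478, -0.8584)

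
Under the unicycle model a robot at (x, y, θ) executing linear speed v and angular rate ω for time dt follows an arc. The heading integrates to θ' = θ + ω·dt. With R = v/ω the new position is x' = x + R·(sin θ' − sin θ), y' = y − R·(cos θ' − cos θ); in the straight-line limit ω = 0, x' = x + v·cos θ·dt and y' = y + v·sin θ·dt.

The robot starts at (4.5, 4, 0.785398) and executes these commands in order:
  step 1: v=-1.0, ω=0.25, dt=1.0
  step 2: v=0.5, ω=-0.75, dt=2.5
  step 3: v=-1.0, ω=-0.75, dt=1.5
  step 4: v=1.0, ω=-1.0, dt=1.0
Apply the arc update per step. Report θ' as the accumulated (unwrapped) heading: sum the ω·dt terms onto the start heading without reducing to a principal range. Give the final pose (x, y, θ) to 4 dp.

step 1: θ'=1.0354 (R=-4.0000) → pose (3.8882, 3.2123, 1.0354)
step 2: θ'=-0.8396 (R=-0.6667) → pose (4.9578, 3.3174, -0.8396)
step 3: θ'=-1.9646 (R=1.3333) → pose (4.7190, 4.7193, -1.9646)
step 4: θ'=-2.9646 (R=-1.0000) → pose (3.9716, 4.1186, -2.9646)

(3.9716, 4.1186, -2.9646)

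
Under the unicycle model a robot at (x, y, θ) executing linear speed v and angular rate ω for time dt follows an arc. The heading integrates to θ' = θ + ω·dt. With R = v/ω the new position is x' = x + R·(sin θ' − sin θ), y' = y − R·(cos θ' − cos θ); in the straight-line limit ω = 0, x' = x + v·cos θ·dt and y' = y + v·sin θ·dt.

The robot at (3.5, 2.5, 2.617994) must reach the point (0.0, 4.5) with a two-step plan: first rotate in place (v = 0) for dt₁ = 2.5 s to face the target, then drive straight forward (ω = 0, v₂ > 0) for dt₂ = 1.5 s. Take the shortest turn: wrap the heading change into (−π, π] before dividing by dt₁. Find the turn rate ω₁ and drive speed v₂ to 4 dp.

ω₁ = 0.0018, v₂ = 2.6874

heading to target = atan2(4.5−2.5, 0−3.5) = 2.6224
Δθ = wrap(2.6224 − 2.6180) = 0.0045; ω₁ = Δθ/dt₁ = 0.0018
distance = √((0−3.5)² + (4.5−2.5)²) = 4.0311; v₂ = distance/dt₂ = 2.6874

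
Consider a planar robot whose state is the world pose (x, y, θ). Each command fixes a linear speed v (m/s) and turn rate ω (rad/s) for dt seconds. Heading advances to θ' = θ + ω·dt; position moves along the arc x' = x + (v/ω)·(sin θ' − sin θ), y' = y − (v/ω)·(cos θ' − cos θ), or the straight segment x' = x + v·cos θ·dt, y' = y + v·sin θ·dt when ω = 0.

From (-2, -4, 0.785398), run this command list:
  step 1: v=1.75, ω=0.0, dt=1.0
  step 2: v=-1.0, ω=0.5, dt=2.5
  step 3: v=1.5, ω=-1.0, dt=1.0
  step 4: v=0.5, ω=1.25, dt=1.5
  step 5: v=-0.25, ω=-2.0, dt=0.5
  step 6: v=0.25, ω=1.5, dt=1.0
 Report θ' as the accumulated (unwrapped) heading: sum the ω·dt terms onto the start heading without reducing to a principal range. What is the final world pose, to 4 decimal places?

step 1: θ'=0.7854 (straight) → pose (-0.7626, -2.7626, 0.7854)
step 2: θ'=2.0354 (R=-2.0000) → pose (-1.1363, -5.0729, 2.0354)
step 3: θ'=1.0354 (R=-1.5000) → pose (-1.0854, -3.6355, 1.0354)
step 4: θ'=2.9104 (R=0.4000) → pose (-1.3378, -3.0421, 2.9104)
step 5: θ'=1.9104 (R=0.1250) → pose (-1.2486, -3.1221, 1.9104)
step 6: θ'=3.4104 (R=0.1667) → pose (-1.4500, -3.0170, 3.4104)

(-1.4500, -3.0170, 3.4104)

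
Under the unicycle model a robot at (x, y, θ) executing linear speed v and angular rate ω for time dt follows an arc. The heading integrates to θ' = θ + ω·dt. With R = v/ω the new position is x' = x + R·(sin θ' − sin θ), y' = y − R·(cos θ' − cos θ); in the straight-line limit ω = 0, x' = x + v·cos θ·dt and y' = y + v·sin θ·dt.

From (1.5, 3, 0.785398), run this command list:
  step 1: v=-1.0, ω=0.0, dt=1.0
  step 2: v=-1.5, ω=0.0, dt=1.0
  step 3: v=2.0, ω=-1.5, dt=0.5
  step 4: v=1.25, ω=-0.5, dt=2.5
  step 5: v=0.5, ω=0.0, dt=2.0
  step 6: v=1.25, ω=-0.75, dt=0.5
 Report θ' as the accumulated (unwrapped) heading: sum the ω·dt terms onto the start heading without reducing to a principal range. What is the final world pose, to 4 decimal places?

step 1: θ'=0.7854 (straight) → pose (0.7929, 2.2929, 0.7854)
step 2: θ'=0.7854 (straight) → pose (-0.2678, 1.2322, 0.7854)
step 3: θ'=0.0354 (R=-1.3333) → pose (0.6279, 1.6219, 0.0354)
step 4: θ'=-1.2146 (R=-2.5000) → pose (3.0594, -0.0047, -1.2146)
step 5: θ'=-1.2146 (straight) → pose (3.4081, -0.9420, -1.2146)
step 6: θ'=-1.5896 (R=-1.6667) → pose (3.5124, -1.5545, -1.5896)

(3.5124, -1.5545, -1.5896)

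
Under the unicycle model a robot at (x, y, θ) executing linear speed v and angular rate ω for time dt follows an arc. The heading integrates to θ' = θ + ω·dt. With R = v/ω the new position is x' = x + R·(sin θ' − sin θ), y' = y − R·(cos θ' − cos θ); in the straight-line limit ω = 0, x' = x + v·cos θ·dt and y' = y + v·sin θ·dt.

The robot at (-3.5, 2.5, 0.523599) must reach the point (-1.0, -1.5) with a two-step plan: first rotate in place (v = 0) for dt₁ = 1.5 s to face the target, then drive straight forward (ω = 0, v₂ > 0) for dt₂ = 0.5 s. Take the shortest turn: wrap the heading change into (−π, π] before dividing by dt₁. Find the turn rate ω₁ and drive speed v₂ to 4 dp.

heading to target = atan2(-1.5−2.5, -1−-3.5) = -1.0122
Δθ = wrap(-1.0122 − 0.5236) = -1.5358; ω₁ = Δθ/dt₁ = -1.0239
distance = √((-1−-3.5)² + (-1.5−2.5)²) = 4.7170; v₂ = distance/dt₂ = 9.4340

ω₁ = -1.0239, v₂ = 9.4340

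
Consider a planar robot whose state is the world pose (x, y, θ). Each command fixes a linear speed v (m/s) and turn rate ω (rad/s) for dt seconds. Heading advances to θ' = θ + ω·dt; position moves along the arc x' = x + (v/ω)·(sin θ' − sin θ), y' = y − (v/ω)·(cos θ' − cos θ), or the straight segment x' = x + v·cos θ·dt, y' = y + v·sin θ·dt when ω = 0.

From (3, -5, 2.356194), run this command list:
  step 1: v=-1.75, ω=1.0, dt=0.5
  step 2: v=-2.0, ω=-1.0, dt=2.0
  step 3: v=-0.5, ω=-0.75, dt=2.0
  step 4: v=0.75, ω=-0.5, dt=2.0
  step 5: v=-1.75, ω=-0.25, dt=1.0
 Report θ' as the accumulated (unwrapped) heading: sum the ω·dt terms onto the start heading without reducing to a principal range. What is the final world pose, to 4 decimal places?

(4.7276, -8.3656, -1.8938)

step 1: θ'=2.8562 (R=-1.7500) → pose (3.7447, -5.4418, 2.8562)
step 2: θ'=0.8562 (R=2.0000) → pose (4.6924, -8.6715, 0.8562)
step 3: θ'=-0.6438 (R=0.6667) → pose (3.7886, -8.7678, -0.6438)
step 4: θ'=-1.6438 (R=-1.5000) → pose (4.3843, -10.0770, -1.6438)
step 5: θ'=-1.8938 (R=7.0000) → pose (4.7276, -8.3656, -1.8938)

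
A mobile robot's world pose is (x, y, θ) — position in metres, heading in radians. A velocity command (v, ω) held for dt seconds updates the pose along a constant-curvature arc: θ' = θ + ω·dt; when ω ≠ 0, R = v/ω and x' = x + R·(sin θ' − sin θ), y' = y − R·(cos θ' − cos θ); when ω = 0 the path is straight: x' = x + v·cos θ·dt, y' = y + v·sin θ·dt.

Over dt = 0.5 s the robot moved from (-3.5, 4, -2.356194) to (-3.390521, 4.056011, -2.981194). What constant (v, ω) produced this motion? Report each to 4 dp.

v = -0.2500, ω = -1.2500

Δθ = -2.981194 − -2.356194 = -0.625000
ω = Δθ/dt = -0.625000/0.5 = -1.2500
R = Δx/(sin θ' − sin θ) = 0.2000
v = R·ω = 0.2000·-1.2500 = -0.2500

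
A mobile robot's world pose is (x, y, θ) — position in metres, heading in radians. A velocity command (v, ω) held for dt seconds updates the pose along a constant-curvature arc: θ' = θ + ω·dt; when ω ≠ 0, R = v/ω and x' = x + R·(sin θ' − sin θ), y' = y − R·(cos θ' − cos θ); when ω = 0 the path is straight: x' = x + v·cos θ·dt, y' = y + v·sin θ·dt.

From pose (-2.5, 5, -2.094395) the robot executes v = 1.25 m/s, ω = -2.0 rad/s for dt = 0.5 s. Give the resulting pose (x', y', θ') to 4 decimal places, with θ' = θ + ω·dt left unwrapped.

(-3.0118, 4.6882, -3.0944)

θ' = -2.0944 + -2.0·0.5 = -3.0944
R = v/ω = 1.25/-2.0 = -0.6250
x' = -2.5 + -0.6250·(sin -3.0944 − sin -2.0944) = -3.0118
y' = 5 − -0.6250·(cos -3.0944 − cos -2.0944) = 4.6882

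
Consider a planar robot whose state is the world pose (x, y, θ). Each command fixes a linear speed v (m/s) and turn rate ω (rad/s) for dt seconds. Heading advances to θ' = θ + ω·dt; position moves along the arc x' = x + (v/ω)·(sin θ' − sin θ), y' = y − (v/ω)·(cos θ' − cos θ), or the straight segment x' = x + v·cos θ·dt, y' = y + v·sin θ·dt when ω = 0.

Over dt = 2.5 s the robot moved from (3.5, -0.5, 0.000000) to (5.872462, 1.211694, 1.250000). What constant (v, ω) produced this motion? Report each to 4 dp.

Δθ = 1.250000 − 0.000000 = 1.250000
ω = Δθ/dt = 1.250000/2.5 = 0.5000
R = Δx/(sin θ' − sin θ) = 2.5000
v = R·ω = 2.5000·0.5000 = 1.2500

v = 1.2500, ω = 0.5000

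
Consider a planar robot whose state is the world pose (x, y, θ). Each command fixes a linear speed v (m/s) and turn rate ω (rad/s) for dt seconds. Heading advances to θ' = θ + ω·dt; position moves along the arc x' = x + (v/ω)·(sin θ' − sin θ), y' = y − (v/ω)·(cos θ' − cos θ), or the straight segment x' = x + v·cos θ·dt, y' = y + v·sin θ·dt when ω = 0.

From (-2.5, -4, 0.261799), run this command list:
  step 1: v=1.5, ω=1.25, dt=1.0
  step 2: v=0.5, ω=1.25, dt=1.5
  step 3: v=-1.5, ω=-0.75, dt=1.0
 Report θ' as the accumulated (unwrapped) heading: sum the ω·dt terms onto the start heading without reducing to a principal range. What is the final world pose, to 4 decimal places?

step 1: θ'=1.5118 (R=1.2000) → pose (-1.6127, -2.9116, 1.5118)
step 2: θ'=3.3868 (R=0.4000) → pose (-2.1091, -2.5000, 3.3868)
step 3: θ'=2.6368 (R=2.0000) → pose (-0.6563, -2.6897, 2.6368)

(-0.6563, -2.6897, 2.6368)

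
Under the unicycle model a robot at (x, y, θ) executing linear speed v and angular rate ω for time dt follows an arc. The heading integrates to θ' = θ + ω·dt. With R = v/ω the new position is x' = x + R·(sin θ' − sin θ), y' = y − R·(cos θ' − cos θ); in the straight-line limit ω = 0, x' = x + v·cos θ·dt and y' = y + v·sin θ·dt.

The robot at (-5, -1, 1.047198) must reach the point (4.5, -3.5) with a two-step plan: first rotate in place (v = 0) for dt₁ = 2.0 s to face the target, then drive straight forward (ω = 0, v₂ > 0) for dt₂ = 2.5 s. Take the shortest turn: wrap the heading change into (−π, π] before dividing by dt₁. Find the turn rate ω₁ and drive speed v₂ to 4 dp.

heading to target = atan2(-3.5−-1, 4.5−-5) = -0.2573
Δθ = wrap(-0.2573 − 1.0472) = -1.3045; ω₁ = Δθ/dt₁ = -0.6523
distance = √((4.5−-5)² + (-3.5−-1)²) = 9.8234; v₂ = distance/dt₂ = 3.9294

ω₁ = -0.6523, v₂ = 3.9294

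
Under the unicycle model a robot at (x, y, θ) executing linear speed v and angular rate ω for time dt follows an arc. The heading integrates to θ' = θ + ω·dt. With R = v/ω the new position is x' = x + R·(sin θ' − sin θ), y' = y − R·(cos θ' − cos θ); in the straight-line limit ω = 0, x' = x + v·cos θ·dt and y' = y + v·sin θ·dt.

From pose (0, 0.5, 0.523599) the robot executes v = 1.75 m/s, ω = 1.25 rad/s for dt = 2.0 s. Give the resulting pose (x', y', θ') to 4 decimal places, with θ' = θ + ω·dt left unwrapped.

θ' = 0.5236 + 1.25·2.0 = 3.0236
R = v/ω = 1.75/1.25 = 1.4000
x' = 0 + 1.4000·(sin 3.0236 − sin 0.5236) = -0.5352
y' = 0.5 − 1.4000·(cos 3.0236 − cos 0.5236) = 3.1027

(-0.5352, 3.1027, 3.0236)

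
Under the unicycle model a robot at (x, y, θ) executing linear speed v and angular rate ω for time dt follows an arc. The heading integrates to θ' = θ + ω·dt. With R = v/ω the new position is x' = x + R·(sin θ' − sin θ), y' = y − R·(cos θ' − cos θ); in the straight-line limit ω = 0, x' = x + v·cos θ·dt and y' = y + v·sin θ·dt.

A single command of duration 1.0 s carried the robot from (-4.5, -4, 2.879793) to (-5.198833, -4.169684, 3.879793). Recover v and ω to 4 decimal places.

v = 0.7500, ω = 1.0000

Δθ = 3.879793 − 2.879793 = 1.000000
ω = Δθ/dt = 1.000000/1.0 = 1.0000
R = Δx/(sin θ' − sin θ) = 0.7500
v = R·ω = 0.7500·1.0000 = 0.7500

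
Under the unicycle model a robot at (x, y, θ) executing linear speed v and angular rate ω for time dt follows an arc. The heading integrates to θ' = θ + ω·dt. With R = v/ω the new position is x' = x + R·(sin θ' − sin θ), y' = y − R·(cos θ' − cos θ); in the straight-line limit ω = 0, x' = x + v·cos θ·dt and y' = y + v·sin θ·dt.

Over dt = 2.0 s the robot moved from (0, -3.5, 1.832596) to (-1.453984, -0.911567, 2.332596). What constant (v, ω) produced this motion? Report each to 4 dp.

Δθ = 2.332596 − 1.832596 = 0.500000
ω = Δθ/dt = 0.500000/2.0 = 0.2500
R = −Δy/(cos θ' − cos θ) = 6.0000
v = R·ω = 6.0000·0.2500 = 1.5000

v = 1.5000, ω = 0.2500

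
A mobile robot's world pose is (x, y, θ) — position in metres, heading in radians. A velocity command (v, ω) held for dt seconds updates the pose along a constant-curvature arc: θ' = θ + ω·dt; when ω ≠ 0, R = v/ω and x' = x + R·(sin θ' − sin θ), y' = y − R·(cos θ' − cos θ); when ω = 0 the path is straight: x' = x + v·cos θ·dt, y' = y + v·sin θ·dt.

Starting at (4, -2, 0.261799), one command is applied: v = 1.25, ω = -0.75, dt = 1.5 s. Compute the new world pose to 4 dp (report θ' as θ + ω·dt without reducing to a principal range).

θ' = 0.2618 + -0.75·1.5 = -0.8632
R = v/ω = 1.25/-0.75 = -1.6667
x' = 4 + -1.6667·(sin -0.8632 − sin 0.2618) = 5.6979
y' = -2 − -1.6667·(cos -0.8632 − cos 0.2618) = -2.5265

(5.6979, -2.5265, -0.8632)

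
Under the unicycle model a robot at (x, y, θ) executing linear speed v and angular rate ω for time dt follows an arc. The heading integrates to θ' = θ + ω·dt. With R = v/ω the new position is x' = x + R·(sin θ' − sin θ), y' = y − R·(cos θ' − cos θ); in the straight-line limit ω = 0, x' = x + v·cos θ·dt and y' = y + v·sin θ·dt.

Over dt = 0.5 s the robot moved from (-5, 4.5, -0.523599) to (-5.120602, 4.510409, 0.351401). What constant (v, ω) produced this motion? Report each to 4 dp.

v = -0.2500, ω = 1.7500

Δθ = 0.351401 − -0.523599 = 0.875000
ω = Δθ/dt = 0.875000/0.5 = 1.7500
R = Δx/(sin θ' − sin θ) = -0.1429
v = R·ω = -0.1429·1.7500 = -0.2500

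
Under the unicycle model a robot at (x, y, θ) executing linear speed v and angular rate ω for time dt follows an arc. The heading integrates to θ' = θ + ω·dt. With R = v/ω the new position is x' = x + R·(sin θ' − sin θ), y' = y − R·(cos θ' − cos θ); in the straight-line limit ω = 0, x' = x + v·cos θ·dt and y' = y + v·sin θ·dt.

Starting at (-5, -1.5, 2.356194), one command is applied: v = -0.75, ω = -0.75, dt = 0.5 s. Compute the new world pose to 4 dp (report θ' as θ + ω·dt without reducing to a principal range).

(-4.7901, -1.8081, 1.9812)

θ' = 2.3562 + -0.75·0.5 = 1.9812
R = v/ω = -0.75/-0.75 = 1.0000
x' = -5 + 1.0000·(sin 1.9812 − sin 2.3562) = -4.7901
y' = -1.5 − 1.0000·(cos 1.9812 − cos 2.3562) = -1.8081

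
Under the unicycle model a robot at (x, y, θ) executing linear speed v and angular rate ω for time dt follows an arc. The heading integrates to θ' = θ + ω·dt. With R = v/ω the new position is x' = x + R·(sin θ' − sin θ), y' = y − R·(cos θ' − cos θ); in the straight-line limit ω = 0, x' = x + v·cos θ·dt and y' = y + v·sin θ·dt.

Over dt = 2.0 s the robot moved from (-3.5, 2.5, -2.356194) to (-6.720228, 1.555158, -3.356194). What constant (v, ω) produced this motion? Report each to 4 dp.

Δθ = -3.356194 − -2.356194 = -1.000000
ω = Δθ/dt = -1.000000/2.0 = -0.5000
R = Δx/(sin θ' − sin θ) = -3.5000
v = R·ω = -3.5000·-0.5000 = 1.7500

v = 1.7500, ω = -0.5000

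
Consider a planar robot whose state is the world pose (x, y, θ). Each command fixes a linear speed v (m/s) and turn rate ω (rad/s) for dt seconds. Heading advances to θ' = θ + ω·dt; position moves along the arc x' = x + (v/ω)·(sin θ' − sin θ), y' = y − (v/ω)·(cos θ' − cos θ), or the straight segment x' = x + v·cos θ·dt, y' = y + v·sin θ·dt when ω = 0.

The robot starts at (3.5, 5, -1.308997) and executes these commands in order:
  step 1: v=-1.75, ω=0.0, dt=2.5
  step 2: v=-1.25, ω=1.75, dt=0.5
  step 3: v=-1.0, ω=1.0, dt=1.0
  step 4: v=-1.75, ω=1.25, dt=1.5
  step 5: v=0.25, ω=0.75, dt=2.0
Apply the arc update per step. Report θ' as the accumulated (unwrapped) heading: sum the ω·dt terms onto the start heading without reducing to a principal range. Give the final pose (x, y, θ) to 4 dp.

step 1: θ'=-1.3090 (straight) → pose (2.3677, 9.2259, -1.3090)
step 2: θ'=-0.4340 (R=-0.7143) → pose (1.9781, 9.6891, -0.4340)
step 3: θ'=0.5660 (R=-1.0000) → pose (1.0213, 9.6259, 0.5660)
step 4: θ'=2.4410 (R=-1.4000) → pose (0.8695, 7.3740, 2.4410)
step 5: θ'=3.9410 (R=0.3333) → pose (0.4157, 7.3515, 3.9410)

(0.4157, 7.3515, 3.9410)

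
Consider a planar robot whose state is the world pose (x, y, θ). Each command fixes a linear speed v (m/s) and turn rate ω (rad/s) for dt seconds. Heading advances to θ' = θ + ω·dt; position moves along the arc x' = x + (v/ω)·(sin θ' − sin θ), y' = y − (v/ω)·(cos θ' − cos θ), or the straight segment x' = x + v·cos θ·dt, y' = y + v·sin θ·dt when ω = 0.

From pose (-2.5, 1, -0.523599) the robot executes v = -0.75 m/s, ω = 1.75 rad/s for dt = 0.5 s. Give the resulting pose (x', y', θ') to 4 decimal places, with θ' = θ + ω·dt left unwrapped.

(-2.8618, 1.0312, 0.3514)

θ' = -0.5236 + 1.75·0.5 = 0.3514
R = v/ω = -0.75/1.75 = -0.4286
x' = -2.5 + -0.4286·(sin 0.3514 − sin -0.5236) = -2.8618
y' = 1 − -0.4286·(cos 0.3514 − cos -0.5236) = 1.0312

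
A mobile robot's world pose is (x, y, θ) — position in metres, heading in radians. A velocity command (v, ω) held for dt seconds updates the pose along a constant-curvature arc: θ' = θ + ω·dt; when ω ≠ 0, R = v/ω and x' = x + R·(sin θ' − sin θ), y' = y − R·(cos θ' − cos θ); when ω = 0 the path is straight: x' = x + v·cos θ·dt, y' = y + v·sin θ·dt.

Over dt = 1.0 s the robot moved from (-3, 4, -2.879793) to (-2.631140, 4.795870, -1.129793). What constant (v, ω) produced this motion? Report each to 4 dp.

v = -1.0000, ω = 1.7500

Δθ = -1.129793 − -2.879793 = 1.750000
ω = Δθ/dt = 1.750000/1.0 = 1.7500
R = −Δy/(cos θ' − cos θ) = -0.5714
v = R·ω = -0.5714·1.7500 = -1.0000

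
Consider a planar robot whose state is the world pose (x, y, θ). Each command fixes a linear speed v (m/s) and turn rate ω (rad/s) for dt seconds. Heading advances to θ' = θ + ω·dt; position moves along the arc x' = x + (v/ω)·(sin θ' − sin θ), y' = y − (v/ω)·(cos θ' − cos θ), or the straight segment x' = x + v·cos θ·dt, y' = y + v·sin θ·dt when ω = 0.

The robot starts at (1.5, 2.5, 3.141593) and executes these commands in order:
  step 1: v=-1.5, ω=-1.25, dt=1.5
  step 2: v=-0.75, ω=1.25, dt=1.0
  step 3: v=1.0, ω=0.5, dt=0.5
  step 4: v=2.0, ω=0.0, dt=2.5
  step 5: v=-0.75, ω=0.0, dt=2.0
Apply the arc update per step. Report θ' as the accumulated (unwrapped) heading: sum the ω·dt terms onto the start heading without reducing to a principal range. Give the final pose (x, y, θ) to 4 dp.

(-0.8281, 1.7953, 2.7666)

step 1: θ'=1.2666 (R=1.2000) → pose (2.6449, 0.9406, 1.2666)
step 2: θ'=2.5166 (R=-0.6000) → pose (2.8663, 0.2743, 2.5166)
step 3: θ'=2.7666 (R=2.0000) → pose (2.4286, 0.5134, 2.7666)
step 4: θ'=2.7666 (straight) → pose (-2.2239, 2.3447, 2.7666)
step 5: θ'=2.7666 (straight) → pose (-0.8281, 1.7953, 2.7666)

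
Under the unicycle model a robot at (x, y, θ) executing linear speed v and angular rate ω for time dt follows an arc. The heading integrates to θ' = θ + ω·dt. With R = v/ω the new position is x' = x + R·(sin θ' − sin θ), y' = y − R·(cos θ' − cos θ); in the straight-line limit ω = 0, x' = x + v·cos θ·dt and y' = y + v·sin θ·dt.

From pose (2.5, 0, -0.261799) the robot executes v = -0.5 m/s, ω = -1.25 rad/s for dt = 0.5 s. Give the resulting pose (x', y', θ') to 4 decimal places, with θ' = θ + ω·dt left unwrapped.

θ' = -0.2618 + -1.25·0.5 = -0.8868
R = v/ω = -0.5/-1.25 = 0.4000
x' = 2.5 + 0.4000·(sin -0.8868 − sin -0.2618) = 2.2935
y' = 0 − 0.4000·(cos -0.8868 − cos -0.2618) = 0.1336

(2.2935, 0.1336, -0.8868)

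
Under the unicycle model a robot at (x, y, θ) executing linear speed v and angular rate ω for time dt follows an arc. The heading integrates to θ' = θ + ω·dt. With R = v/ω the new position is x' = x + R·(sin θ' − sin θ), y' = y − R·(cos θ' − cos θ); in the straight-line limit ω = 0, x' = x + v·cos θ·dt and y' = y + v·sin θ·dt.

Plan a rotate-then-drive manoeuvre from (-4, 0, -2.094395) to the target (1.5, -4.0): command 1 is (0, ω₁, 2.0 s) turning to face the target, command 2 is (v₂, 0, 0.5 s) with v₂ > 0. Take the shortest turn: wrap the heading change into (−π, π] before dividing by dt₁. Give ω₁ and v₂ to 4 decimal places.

ω₁ = 0.7328, v₂ = 13.6015

heading to target = atan2(-4−0, 1.5−-4) = -0.6288
Δθ = wrap(-0.6288 − -2.0944) = 1.4656; ω₁ = Δθ/dt₁ = 0.7328
distance = √((1.5−-4)² + (-4−0)²) = 6.8007; v₂ = distance/dt₂ = 13.6015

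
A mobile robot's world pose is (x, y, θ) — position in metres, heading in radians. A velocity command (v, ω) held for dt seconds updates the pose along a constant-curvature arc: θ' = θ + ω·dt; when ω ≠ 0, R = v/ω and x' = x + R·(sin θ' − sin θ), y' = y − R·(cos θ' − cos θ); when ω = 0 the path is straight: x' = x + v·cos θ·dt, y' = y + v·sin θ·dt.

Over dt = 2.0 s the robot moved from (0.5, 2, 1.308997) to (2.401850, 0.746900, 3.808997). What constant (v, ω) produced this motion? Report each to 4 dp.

v = -1.5000, ω = 1.2500

Δθ = 3.808997 − 1.308997 = 2.500000
ω = Δθ/dt = 2.500000/2.0 = 1.2500
R = Δx/(sin θ' − sin θ) = -1.2000
v = R·ω = -1.2000·1.2500 = -1.5000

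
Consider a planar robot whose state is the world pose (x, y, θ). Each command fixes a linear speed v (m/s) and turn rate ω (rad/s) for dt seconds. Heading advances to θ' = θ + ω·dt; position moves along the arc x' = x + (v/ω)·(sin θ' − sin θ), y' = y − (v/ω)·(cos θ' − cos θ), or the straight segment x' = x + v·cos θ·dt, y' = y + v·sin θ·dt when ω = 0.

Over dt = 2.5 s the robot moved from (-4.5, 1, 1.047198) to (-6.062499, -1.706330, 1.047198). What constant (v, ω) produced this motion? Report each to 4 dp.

Δθ = 1.047198 − 1.047198 = 0.000000
ω = Δθ/dt = 0.000000/2.5 = 0.0000
ω = 0 → v = (Δx·cos θ + Δy·sin θ)/dt = -1.2500

v = -1.2500, ω = 0.0000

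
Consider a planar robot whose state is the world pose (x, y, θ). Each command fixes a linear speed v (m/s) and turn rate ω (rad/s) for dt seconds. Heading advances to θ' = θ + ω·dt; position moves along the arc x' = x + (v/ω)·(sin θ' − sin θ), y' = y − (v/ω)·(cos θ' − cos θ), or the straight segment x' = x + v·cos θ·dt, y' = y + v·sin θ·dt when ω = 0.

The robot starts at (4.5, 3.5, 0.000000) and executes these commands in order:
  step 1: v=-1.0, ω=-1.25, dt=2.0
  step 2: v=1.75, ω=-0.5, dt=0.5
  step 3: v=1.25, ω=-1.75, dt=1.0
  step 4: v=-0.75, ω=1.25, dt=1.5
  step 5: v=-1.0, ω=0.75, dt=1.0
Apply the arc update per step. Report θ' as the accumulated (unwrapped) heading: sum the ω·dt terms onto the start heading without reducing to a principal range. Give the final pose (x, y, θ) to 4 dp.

step 1: θ'=-2.5000 (R=0.8000) → pose (4.0212, 4.9409, -2.5000)
step 2: θ'=-2.7500 (R=-3.5000) → pose (3.2624, 4.5099, -2.7500)
step 3: θ'=-4.5000 (R=-0.7143) → pose (2.2915, 5.0195, -4.5000)
step 4: θ'=-2.6250 (R=-0.6000) → pose (3.1744, 4.6243, -2.6250)
step 5: θ'=-1.8750 (R=-1.3333) → pose (3.7880, 5.3842, -1.8750)

(3.7880, 5.3842, -1.8750)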